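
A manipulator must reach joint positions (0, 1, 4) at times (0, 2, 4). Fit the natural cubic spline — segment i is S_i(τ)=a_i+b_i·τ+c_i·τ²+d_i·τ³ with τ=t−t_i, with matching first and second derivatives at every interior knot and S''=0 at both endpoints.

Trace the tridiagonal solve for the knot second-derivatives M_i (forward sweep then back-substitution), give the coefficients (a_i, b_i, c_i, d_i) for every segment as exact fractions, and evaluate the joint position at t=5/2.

  seg 0: a=0 b=1/4 c=0 d=1/16
  seg 1: a=1 b=1 c=3/8 d=-1/16
S(5/2) = 203/128

Δ: Δ0=1/2, Δ1=3/2
row 1: diag=8, rhs=6; c'=1/4, d'=3/4
back: M1=3/4
M: M0=0, M1=3/4, M2=0
seg 0: a=0, c=M0/2=0, d=(M1−M0)/(6·2)=1/16, b=Δ0−h0·(2M0+M1)/6=1/4
seg 1: a=1, c=M1/2=3/8, d=(M2−M1)/(6·2)=-1/16, b=Δ1−h1·(2M1+M2)/6=1
t_q=5/2 → seg 1, τ=1/2; S=1+1·τ+3/8·τ²+-1/16·τ³=203/128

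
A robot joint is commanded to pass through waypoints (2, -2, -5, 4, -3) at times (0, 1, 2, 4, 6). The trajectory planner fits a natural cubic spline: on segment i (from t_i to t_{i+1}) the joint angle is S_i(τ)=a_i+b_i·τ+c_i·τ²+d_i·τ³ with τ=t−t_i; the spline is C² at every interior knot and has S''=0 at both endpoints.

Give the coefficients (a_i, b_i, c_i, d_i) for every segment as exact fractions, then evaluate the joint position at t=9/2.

Δ: Δ0=-4, Δ1=-3, Δ2=9/2, Δ3=-7/2
row 1: diag=4, rhs=6; c'=1/4, d'=3/2
row 2: denom=6−1·1/4=23/4; d'=(45−1·3/2)/(23/4)=174/23
row 3: denom=8−2·8/23=168/23; d'=(-48−2·174/23)/(168/23)=-121/14
back: M3=-121/14
back: M2=174/23−8/23·-121/14=74/7
back: M1=3/2−1/4·74/7=-8/7
M: M0=0, M1=-8/7, M2=74/7, M3=-121/14, M4=0
seg 0: a=2, c=M0/2=0, d=(M1−M0)/(6·1)=-4/21, b=Δ0−h0·(2M0+M1)/6=-80/21
seg 1: a=-2, c=M1/2=-4/7, d=(M2−M1)/(6·1)=41/21, b=Δ1−h1·(2M1+M2)/6=-92/21
seg 2: a=-5, c=M2/2=37/7, d=(M3−M2)/(6·2)=-269/168, b=Δ2−h2·(2M2+M3)/6=1/3
seg 3: a=4, c=M3/2=-121/28, d=(M4−M3)/(6·2)=121/168, b=Δ3−h3·(2M3+M4)/6=95/42
t_q=9/2 → seg 3, τ=1/2; S=4+95/42·τ+-121/28·τ²+121/168·τ³=265/64

  seg 0: a=2 b=-80/21 c=0 d=-4/21
  seg 1: a=-2 b=-92/21 c=-4/7 d=41/21
  seg 2: a=-5 b=1/3 c=37/7 d=-269/168
  seg 3: a=4 b=95/42 c=-121/28 d=121/168
S(9/2) = 265/64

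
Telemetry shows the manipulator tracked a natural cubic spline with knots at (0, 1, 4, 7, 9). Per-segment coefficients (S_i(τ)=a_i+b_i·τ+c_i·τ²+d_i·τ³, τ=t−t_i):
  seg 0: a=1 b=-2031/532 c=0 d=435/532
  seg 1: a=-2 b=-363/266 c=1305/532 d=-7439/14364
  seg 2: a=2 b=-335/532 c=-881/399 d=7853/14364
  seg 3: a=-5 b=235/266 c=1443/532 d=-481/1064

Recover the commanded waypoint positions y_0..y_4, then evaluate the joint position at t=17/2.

y_0=1 y_1=-2 y_2=2 y_3=-5 y_4=4
S(17/2) = 7681/8512

y_0 = S_0(0) = a_0 = 1
y_1 = S_1(0) = a_1 = -2
y_2 = S_2(0) = a_2 = 2
y_3 = S_3(0) = a_3 = -5
y_4 = S_3(2) = 4
t_q=17/2 is in segment 3 (τ=3/2); S_3(τ)=7681/8512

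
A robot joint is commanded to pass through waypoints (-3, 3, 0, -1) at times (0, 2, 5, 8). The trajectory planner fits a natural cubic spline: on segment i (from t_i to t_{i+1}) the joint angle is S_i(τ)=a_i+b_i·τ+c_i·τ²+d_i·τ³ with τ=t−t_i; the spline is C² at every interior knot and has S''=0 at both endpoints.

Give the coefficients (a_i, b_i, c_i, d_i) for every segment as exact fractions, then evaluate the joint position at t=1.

Δ: Δ0=3, Δ1=-1, Δ2=-1/3
row 1: diag=10, rhs=-24; c'=3/10, d'=-12/5
row 2: denom=12−3·3/10=111/10; d'=(4−3·-12/5)/(111/10)=112/111
back: M2=112/111
back: M1=-12/5−3/10·112/111=-100/37
M: M0=0, M1=-100/37, M2=112/111, M3=0
seg 0: a=-3, c=M0/2=0, d=(M1−M0)/(6·2)=-25/111, b=Δ0−h0·(2M0+M1)/6=433/111
seg 1: a=3, c=M1/2=-50/37, d=(M2−M1)/(6·3)=206/999, b=Δ1−h1·(2M1+M2)/6=133/111
seg 2: a=0, c=M2/2=56/111, d=(M3−M2)/(6·3)=-56/999, b=Δ2−h2·(2M2+M3)/6=-149/111
t_q=1 → seg 0, τ=1; S=-3+433/111·τ+0·τ²+-25/111·τ³=25/37

  seg 0: a=-3 b=433/111 c=0 d=-25/111
  seg 1: a=3 b=133/111 c=-50/37 d=206/999
  seg 2: a=0 b=-149/111 c=56/111 d=-56/999
S(1) = 25/37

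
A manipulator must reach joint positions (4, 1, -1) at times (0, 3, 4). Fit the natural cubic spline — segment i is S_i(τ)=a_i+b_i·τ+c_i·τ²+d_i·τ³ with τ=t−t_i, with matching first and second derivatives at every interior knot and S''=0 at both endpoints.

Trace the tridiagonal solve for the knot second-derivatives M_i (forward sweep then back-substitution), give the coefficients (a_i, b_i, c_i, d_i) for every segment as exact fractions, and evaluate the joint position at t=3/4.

Δ: Δ0=-1, Δ1=-2
row 1: diag=8, rhs=-6; c'=1/8, d'=-3/4
back: M1=-3/4
M: M0=0, M1=-3/4, M2=0
seg 0: a=4, c=M0/2=0, d=(M1−M0)/(6·3)=-1/24, b=Δ0−h0·(2M0+M1)/6=-5/8
seg 1: a=1, c=M1/2=-3/8, d=(M2−M1)/(6·1)=1/8, b=Δ1−h1·(2M1+M2)/6=-7/4
t_q=3/4 → seg 0, τ=3/4; S=4+-5/8·τ+0·τ²+-1/24·τ³=1799/512

  seg 0: a=4 b=-5/8 c=0 d=-1/24
  seg 1: a=1 b=-7/4 c=-3/8 d=1/8
S(3/4) = 1799/512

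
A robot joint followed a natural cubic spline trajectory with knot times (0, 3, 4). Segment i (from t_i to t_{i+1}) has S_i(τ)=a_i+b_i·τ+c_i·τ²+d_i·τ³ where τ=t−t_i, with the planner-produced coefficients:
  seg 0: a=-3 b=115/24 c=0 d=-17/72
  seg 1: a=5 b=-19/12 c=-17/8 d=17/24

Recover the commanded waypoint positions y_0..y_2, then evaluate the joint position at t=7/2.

y_0 = S_0(0) = a_0 = -3
y_1 = S_1(0) = a_1 = 5
y_2 = S_1(1) = 2
t_q=7/2 is in segment 1 (τ=1/2); S_1(τ)=241/64

y_0=-3 y_1=5 y_2=2
S(7/2) = 241/64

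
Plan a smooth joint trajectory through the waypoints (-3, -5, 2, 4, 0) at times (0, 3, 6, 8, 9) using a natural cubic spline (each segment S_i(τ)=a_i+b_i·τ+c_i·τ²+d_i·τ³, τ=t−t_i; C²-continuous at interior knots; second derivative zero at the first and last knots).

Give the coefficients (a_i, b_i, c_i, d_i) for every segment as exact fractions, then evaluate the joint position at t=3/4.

Δ: Δ0=-2/3, Δ1=7/3, Δ2=1, Δ3=-4
row 1: diag=12, rhs=18; c'=1/4, d'=3/2
row 2: denom=10−3·1/4=37/4; d'=(-8−3·3/2)/(37/4)=-50/37
row 3: denom=6−2·8/37=206/37; d'=(-30−2·-50/37)/(206/37)=-505/103
back: M3=-505/103
back: M2=-50/37−8/37·-505/103=-30/103
back: M1=3/2−1/4·-30/103=162/103
M: M0=0, M1=162/103, M2=-30/103, M3=-505/103, M4=0
seg 0: a=-3, c=M0/2=0, d=(M1−M0)/(6·3)=9/103, b=Δ0−h0·(2M0+M1)/6=-449/309
seg 1: a=-5, c=M1/2=81/103, d=(M2−M1)/(6·3)=-32/309, b=Δ1−h1·(2M1+M2)/6=280/309
seg 2: a=2, c=M2/2=-15/103, d=(M3−M2)/(6·2)=-475/1236, b=Δ2−h2·(2M2+M3)/6=874/309
seg 3: a=4, c=M3/2=-505/206, d=(M4−M3)/(6·1)=505/618, b=Δ3−h3·(2M3+M4)/6=-731/309
t_q=3/4 → seg 0, τ=3/4; S=-3+-449/309·τ+0·τ²+9/103·τ³=-26717/6592

  seg 0: a=-3 b=-449/309 c=0 d=9/103
  seg 1: a=-5 b=280/309 c=81/103 d=-32/309
  seg 2: a=2 b=874/309 c=-15/103 d=-475/1236
  seg 3: a=4 b=-731/309 c=-505/206 d=505/618
S(3/4) = -26717/6592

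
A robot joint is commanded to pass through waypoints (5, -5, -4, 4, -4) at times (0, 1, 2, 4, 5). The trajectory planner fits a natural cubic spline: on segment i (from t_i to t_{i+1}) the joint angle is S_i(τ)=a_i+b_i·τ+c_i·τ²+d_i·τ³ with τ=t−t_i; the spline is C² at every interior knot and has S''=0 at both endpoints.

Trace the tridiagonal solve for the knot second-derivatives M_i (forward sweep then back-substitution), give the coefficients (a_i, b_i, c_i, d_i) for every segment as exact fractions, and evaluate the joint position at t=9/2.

  seg 0: a=5 b=-765/61 c=0 d=155/61
  seg 1: a=-5 b=-300/61 c=465/61 d=-104/61
  seg 2: a=-4 b=318/61 c=153/61 d=-95/61
  seg 3: a=4 b=-210/61 c=-417/61 d=139/61
S(9/2) = 417/488

Δ: Δ0=-10, Δ1=1, Δ2=4, Δ3=-8
row 1: diag=4, rhs=66; c'=1/4, d'=33/2
row 2: denom=6−1·1/4=23/4; d'=(18−1·33/2)/(23/4)=6/23
row 3: denom=6−2·8/23=122/23; d'=(-72−2·6/23)/(122/23)=-834/61
back: M3=-834/61
back: M2=6/23−8/23·-834/61=306/61
back: M1=33/2−1/4·306/61=930/61
M: M0=0, M1=930/61, M2=306/61, M3=-834/61, M4=0
seg 0: a=5, c=M0/2=0, d=(M1−M0)/(6·1)=155/61, b=Δ0−h0·(2M0+M1)/6=-765/61
seg 1: a=-5, c=M1/2=465/61, d=(M2−M1)/(6·1)=-104/61, b=Δ1−h1·(2M1+M2)/6=-300/61
seg 2: a=-4, c=M2/2=153/61, d=(M3−M2)/(6·2)=-95/61, b=Δ2−h2·(2M2+M3)/6=318/61
seg 3: a=4, c=M3/2=-417/61, d=(M4−M3)/(6·1)=139/61, b=Δ3−h3·(2M3+M4)/6=-210/61
t_q=9/2 → seg 3, τ=1/2; S=4+-210/61·τ+-417/61·τ²+139/61·τ³=417/488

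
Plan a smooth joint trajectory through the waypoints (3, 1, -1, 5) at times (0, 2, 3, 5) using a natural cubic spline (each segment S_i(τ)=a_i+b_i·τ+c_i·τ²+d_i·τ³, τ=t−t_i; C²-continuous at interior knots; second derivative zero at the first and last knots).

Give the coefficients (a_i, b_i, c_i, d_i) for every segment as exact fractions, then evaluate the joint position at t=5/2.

  seg 0: a=3 b=-13/35 c=0 d=-11/70
  seg 1: a=1 b=-79/35 c=-33/35 d=6/5
  seg 2: a=-1 b=-19/35 c=93/35 d=-31/70
S(5/2) = -3/14

Δ: Δ0=-1, Δ1=-2, Δ2=3
row 1: diag=6, rhs=-6; c'=1/6, d'=-1
row 2: denom=6−1·1/6=35/6; d'=(30−1·-1)/(35/6)=186/35
back: M2=186/35
back: M1=-1−1/6·186/35=-66/35
M: M0=0, M1=-66/35, M2=186/35, M3=0
seg 0: a=3, c=M0/2=0, d=(M1−M0)/(6·2)=-11/70, b=Δ0−h0·(2M0+M1)/6=-13/35
seg 1: a=1, c=M1/2=-33/35, d=(M2−M1)/(6·1)=6/5, b=Δ1−h1·(2M1+M2)/6=-79/35
seg 2: a=-1, c=M2/2=93/35, d=(M3−M2)/(6·2)=-31/70, b=Δ2−h2·(2M2+M3)/6=-19/35
t_q=5/2 → seg 1, τ=1/2; S=1+-79/35·τ+-33/35·τ²+6/5·τ³=-3/14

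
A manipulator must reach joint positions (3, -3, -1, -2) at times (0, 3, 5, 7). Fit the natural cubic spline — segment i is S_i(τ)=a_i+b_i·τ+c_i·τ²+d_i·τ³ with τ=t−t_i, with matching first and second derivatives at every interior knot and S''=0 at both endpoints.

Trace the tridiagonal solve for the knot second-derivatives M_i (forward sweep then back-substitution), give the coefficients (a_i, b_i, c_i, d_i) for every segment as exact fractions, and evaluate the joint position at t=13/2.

Δ: Δ0=-2, Δ1=1, Δ2=-1/2
row 1: diag=10, rhs=18; c'=1/5, d'=9/5
row 2: denom=8−2·1/5=38/5; d'=(-9−2·9/5)/(38/5)=-63/38
back: M2=-63/38
back: M1=9/5−1/5·-63/38=81/38
M: M0=0, M1=81/38, M2=-63/38, M3=0
seg 0: a=3, c=M0/2=0, d=(M1−M0)/(6·3)=9/76, b=Δ0−h0·(2M0+M1)/6=-233/76
seg 1: a=-3, c=M1/2=81/76, d=(M2−M1)/(6·2)=-6/19, b=Δ1−h1·(2M1+M2)/6=5/38
seg 2: a=-1, c=M2/2=-63/76, d=(M3−M2)/(6·2)=21/152, b=Δ2−h2·(2M2+M3)/6=23/38
t_q=13/2 → seg 2, τ=3/2; S=-1+23/38·τ+-63/76·τ²+21/152·τ³=-1813/1216

  seg 0: a=3 b=-233/76 c=0 d=9/76
  seg 1: a=-3 b=5/38 c=81/76 d=-6/19
  seg 2: a=-1 b=23/38 c=-63/76 d=21/152
S(13/2) = -1813/1216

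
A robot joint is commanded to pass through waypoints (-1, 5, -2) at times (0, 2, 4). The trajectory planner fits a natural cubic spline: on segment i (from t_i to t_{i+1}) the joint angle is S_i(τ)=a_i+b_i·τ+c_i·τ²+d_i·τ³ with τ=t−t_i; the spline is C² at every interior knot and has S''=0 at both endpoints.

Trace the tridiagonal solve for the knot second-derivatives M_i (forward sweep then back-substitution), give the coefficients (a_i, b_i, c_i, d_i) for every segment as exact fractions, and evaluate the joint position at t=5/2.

Δ: Δ0=3, Δ1=-7/2
row 1: diag=8, rhs=-39; c'=1/4, d'=-39/8
back: M1=-39/8
M: M0=0, M1=-39/8, M2=0
seg 0: a=-1, c=M0/2=0, d=(M1−M0)/(6·2)=-13/32, b=Δ0−h0·(2M0+M1)/6=37/8
seg 1: a=5, c=M1/2=-39/16, d=(M2−M1)/(6·2)=13/32, b=Δ1−h1·(2M1+M2)/6=-1/4
t_q=5/2 → seg 1, τ=1/2; S=5+-1/4·τ+-39/16·τ²+13/32·τ³=1105/256

  seg 0: a=-1 b=37/8 c=0 d=-13/32
  seg 1: a=5 b=-1/4 c=-39/16 d=13/32
S(5/2) = 1105/256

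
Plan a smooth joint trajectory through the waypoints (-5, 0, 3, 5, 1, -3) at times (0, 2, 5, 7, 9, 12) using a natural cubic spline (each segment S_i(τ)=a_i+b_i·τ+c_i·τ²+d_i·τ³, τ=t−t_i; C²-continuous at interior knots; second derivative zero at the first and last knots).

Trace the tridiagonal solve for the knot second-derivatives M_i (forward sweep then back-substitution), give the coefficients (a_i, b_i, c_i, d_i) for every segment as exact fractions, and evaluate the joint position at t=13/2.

Δ: Δ0=5/2, Δ1=1, Δ2=1, Δ3=-2, Δ4=-4/3
row 1: diag=10, rhs=-9; c'=3/10, d'=-9/10
row 2: denom=10−3·3/10=91/10; d'=(0−3·-9/10)/(91/10)=27/91
row 3: denom=8−2·20/91=688/91; d'=(-18−2·27/91)/(688/91)=-423/172
row 4: denom=10−2·91/344=1629/172; d'=(4−2·-423/172)/(1629/172)=1534/1629
back: M4=1534/1629
back: M3=-423/172−91/344·1534/1629=-4412/1629
back: M2=27/91−20/91·-4412/1629=1453/1629
back: M1=-9/10−3/10·1453/1629=-634/543
M: M0=0, M1=-634/543, M2=1453/1629, M3=-4412/1629, M4=1534/1629, M5=0
seg 0: a=-5, c=M0/2=0, d=(M1−M0)/(6·2)=-317/3258, b=Δ0−h0·(2M0+M1)/6=9413/3258
seg 1: a=0, c=M1/2=-317/543, d=(M2−M1)/(6·3)=3355/29322, b=Δ1−h1·(2M1+M2)/6=5609/3258
seg 2: a=3, c=M2/2=1453/3258, d=(M3−M2)/(6·2)=-1955/6516, b=Δ2−h2·(2M2+M3)/6=2131/1629
seg 3: a=5, c=M3/2=-2206/1629, d=(M4−M3)/(6·2)=991/3258, b=Δ3−h3·(2M3+M4)/6=-92/181
seg 4: a=1, c=M4/2=767/1629, d=(M5−M4)/(6·3)=-767/14661, b=Δ4−h4·(2M4+M5)/6=-3706/1629
t_q=13/2 → seg 2, τ=3/2; S=3+2131/1629·τ+1453/3258·τ²+-1955/6516·τ³=86065/17376

  seg 0: a=-5 b=9413/3258 c=0 d=-317/3258
  seg 1: a=0 b=5609/3258 c=-317/543 d=3355/29322
  seg 2: a=3 b=2131/1629 c=1453/3258 d=-1955/6516
  seg 3: a=5 b=-92/181 c=-2206/1629 d=991/3258
  seg 4: a=1 b=-3706/1629 c=767/1629 d=-767/14661
S(13/2) = 86065/17376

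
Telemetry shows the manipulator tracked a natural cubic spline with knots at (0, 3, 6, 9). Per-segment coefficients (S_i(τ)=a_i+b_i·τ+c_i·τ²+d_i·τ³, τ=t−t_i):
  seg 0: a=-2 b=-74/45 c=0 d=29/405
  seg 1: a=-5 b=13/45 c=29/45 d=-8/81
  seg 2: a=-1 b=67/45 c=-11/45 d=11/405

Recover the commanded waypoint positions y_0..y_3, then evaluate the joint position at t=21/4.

y_0 = S_0(0) = a_0 = -2
y_1 = S_1(0) = a_1 = -5
y_2 = S_2(0) = a_2 = -1
y_3 = S_2(3) = 2
t_q=21/4 is in segment 1 (τ=9/4); S_1(τ)=-177/80

y_0=-2 y_1=-5 y_2=-1 y_3=2
S(21/4) = -177/80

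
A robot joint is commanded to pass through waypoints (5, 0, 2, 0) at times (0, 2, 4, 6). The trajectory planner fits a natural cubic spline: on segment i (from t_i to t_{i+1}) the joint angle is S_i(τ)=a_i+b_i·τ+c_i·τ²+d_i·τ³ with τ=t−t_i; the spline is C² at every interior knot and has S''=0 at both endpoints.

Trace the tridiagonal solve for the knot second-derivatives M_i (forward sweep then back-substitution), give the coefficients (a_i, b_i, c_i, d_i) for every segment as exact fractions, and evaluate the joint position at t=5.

Δ: Δ0=-5/2, Δ1=1, Δ2=-1
row 1: diag=8, rhs=21; c'=1/4, d'=21/8
row 2: denom=8−2·1/4=15/2; d'=(-12−2·21/8)/(15/2)=-23/10
back: M2=-23/10
back: M1=21/8−1/4·-23/10=16/5
M: M0=0, M1=16/5, M2=-23/10, M3=0
seg 0: a=5, c=M0/2=0, d=(M1−M0)/(6·2)=4/15, b=Δ0−h0·(2M0+M1)/6=-107/30
seg 1: a=0, c=M1/2=8/5, d=(M2−M1)/(6·2)=-11/24, b=Δ1−h1·(2M1+M2)/6=-11/30
seg 2: a=2, c=M2/2=-23/20, d=(M3−M2)/(6·2)=23/120, b=Δ2−h2·(2M2+M3)/6=8/15
t_q=5 → seg 2, τ=1; S=2+8/15·τ+-23/20·τ²+23/120·τ³=63/40

  seg 0: a=5 b=-107/30 c=0 d=4/15
  seg 1: a=0 b=-11/30 c=8/5 d=-11/24
  seg 2: a=2 b=8/15 c=-23/20 d=23/120
S(5) = 63/40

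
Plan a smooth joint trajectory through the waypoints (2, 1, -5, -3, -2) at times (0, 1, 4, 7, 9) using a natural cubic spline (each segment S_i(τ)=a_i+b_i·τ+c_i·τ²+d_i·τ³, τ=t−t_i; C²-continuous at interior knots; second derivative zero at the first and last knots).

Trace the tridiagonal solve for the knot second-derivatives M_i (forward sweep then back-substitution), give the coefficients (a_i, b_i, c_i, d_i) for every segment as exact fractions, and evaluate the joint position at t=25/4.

Δ: Δ0=-1, Δ1=-2, Δ2=2/3, Δ3=1/2
row 1: diag=8, rhs=-6; c'=3/8, d'=-3/4
row 2: denom=12−3·3/8=87/8; d'=(16−3·-3/4)/(87/8)=146/87
row 3: denom=10−3·8/29=266/29; d'=(-1−3·146/87)/(266/29)=-25/38
back: M3=-25/38
back: M2=146/87−8/29·-25/38=106/57
back: M1=-3/4−3/8·106/57=-55/38
M: M0=0, M1=-55/38, M2=106/57, M3=-25/38, M4=0
seg 0: a=2, c=M0/2=0, d=(M1−M0)/(6·1)=-55/228, b=Δ0−h0·(2M0+M1)/6=-173/228
seg 1: a=1, c=M1/2=-55/76, d=(M2−M1)/(6·3)=377/2052, b=Δ1−h1·(2M1+M2)/6=-169/114
seg 2: a=-5, c=M2/2=53/57, d=(M3−M2)/(6·3)=-287/2052, b=Δ2−h2·(2M2+M3)/6=-197/228
seg 3: a=-3, c=M3/2=-25/76, d=(M4−M3)/(6·2)=25/456, b=Δ3−h3·(2M3+M4)/6=107/114
t_q=25/4 → seg 2, τ=9/4; S=-5+-197/228·τ+53/57·τ²+-287/2052·τ³=-18629/4864

  seg 0: a=2 b=-173/228 c=0 d=-55/228
  seg 1: a=1 b=-169/114 c=-55/76 d=377/2052
  seg 2: a=-5 b=-197/228 c=53/57 d=-287/2052
  seg 3: a=-3 b=107/114 c=-25/76 d=25/456
S(25/4) = -18629/4864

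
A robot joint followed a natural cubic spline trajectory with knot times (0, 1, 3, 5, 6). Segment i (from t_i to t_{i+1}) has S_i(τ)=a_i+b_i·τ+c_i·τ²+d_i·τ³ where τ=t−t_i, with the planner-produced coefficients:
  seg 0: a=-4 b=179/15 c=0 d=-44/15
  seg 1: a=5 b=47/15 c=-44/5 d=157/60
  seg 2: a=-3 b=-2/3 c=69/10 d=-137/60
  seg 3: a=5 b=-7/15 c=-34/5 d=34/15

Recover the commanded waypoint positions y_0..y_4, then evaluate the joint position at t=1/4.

y_0 = S_0(0) = a_0 = -4
y_1 = S_1(0) = a_1 = 5
y_2 = S_2(0) = a_2 = -3
y_3 = S_3(0) = a_3 = 5
y_4 = S_3(1) = 0
t_q=1/4 is in segment 0 (τ=1/4); S_0(τ)=-17/16

y_0=-4 y_1=5 y_2=-3 y_3=5 y_4=0
S(1/4) = -17/16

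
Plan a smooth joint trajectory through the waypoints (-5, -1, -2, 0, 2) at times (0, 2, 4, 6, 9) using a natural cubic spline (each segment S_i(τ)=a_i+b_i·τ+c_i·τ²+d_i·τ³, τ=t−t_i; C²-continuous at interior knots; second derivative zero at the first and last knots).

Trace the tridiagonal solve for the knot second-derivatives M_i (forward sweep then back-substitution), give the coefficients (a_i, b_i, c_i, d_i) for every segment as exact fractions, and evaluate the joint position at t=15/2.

  seg 0: a=-5 b=592/213 c=0 d=-83/426
  seg 1: a=-1 b=94/213 c=-83/71 d=595/1704
  seg 2: a=-2 b=-19/426 c=263/284 d=-43/213
  seg 3: a=0 b=527/426 c=-81/284 d=9/284
S(15/2) = 3001/2272

Δ: Δ0=2, Δ1=-1/2, Δ2=1, Δ3=2/3
row 1: diag=8, rhs=-15; c'=1/4, d'=-15/8
row 2: denom=8−2·1/4=15/2; d'=(9−2·-15/8)/(15/2)=17/10
row 3: denom=10−2·4/15=142/15; d'=(-2−2·17/10)/(142/15)=-81/142
back: M3=-81/142
back: M2=17/10−4/15·-81/142=263/142
back: M1=-15/8−1/4·263/142=-166/71
M: M0=0, M1=-166/71, M2=263/142, M3=-81/142, M4=0
seg 0: a=-5, c=M0/2=0, d=(M1−M0)/(6·2)=-83/426, b=Δ0−h0·(2M0+M1)/6=592/213
seg 1: a=-1, c=M1/2=-83/71, d=(M2−M1)/(6·2)=595/1704, b=Δ1−h1·(2M1+M2)/6=94/213
seg 2: a=-2, c=M2/2=263/284, d=(M3−M2)/(6·2)=-43/213, b=Δ2−h2·(2M2+M3)/6=-19/426
seg 3: a=0, c=M3/2=-81/284, d=(M4−M3)/(6·3)=9/284, b=Δ3−h3·(2M3+M4)/6=527/426
t_q=15/2 → seg 3, τ=3/2; S=0+527/426·τ+-81/284·τ²+9/284·τ³=3001/2272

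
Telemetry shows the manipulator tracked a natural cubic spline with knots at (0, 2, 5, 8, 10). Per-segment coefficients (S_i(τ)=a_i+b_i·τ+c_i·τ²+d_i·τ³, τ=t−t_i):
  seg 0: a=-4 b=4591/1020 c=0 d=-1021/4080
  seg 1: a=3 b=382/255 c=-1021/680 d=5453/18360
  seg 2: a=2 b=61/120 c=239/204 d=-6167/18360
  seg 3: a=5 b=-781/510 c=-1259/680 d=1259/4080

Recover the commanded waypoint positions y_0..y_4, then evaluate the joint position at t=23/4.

y_0=-4 y_1=3 y_2=2 y_3=5 y_4=-3
S(23/4) = 25229/8704

y_0 = S_0(0) = a_0 = -4
y_1 = S_1(0) = a_1 = 3
y_2 = S_2(0) = a_2 = 2
y_3 = S_3(0) = a_3 = 5
y_4 = S_3(2) = -3
t_q=23/4 is in segment 2 (τ=3/4); S_2(τ)=25229/8704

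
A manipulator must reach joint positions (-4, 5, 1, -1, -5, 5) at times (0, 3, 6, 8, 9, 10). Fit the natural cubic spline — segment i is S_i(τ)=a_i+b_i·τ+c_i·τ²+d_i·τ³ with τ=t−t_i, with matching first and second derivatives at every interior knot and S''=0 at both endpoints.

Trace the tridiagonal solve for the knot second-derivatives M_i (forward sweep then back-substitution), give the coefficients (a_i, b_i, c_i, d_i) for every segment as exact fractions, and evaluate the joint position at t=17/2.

  seg 0: a=-4 b=10402/2361 c=0 d=-3319/21249
  seg 1: a=5 b=445/2361 c=-3319/2361 d=6364/21249
  seg 2: a=1 b=-377/2361 c=1015/787 d=-4037/4722
  seg 3: a=-1 b=-12419/2361 c=-3022/787 d=12041/2361
  seg 4: a=-5 b=5572/2361 c=9019/787 d=-9019/2361
S(17/2) = -24885/6296

Δ: Δ0=3, Δ1=-4/3, Δ2=-1, Δ3=-4, Δ4=10
row 1: diag=12, rhs=-26; c'=1/4, d'=-13/6
row 2: denom=10−3·1/4=37/4; d'=(2−3·-13/6)/(37/4)=34/37
row 3: denom=6−2·8/37=206/37; d'=(-18−2·34/37)/(206/37)=-367/103
row 4: denom=4−1·37/206=787/206; d'=(84−1·-367/103)/(787/206)=18038/787
back: M4=18038/787
back: M3=-367/103−37/206·18038/787=-6044/787
back: M2=34/37−8/37·-6044/787=2030/787
back: M1=-13/6−1/4·2030/787=-6638/2361
M: M0=0, M1=-6638/2361, M2=2030/787, M3=-6044/787, M4=18038/787, M5=0
seg 0: a=-4, c=M0/2=0, d=(M1−M0)/(6·3)=-3319/21249, b=Δ0−h0·(2M0+M1)/6=10402/2361
seg 1: a=5, c=M1/2=-3319/2361, d=(M2−M1)/(6·3)=6364/21249, b=Δ1−h1·(2M1+M2)/6=445/2361
seg 2: a=1, c=M2/2=1015/787, d=(M3−M2)/(6·2)=-4037/4722, b=Δ2−h2·(2M2+M3)/6=-377/2361
seg 3: a=-1, c=M3/2=-3022/787, d=(M4−M3)/(6·1)=12041/2361, b=Δ3−h3·(2M3+M4)/6=-12419/2361
seg 4: a=-5, c=M4/2=9019/787, d=(M5−M4)/(6·1)=-9019/2361, b=Δ4−h4·(2M4+M5)/6=5572/2361
t_q=17/2 → seg 3, τ=1/2; S=-1+-12419/2361·τ+-3022/787·τ²+12041/2361·τ³=-24885/6296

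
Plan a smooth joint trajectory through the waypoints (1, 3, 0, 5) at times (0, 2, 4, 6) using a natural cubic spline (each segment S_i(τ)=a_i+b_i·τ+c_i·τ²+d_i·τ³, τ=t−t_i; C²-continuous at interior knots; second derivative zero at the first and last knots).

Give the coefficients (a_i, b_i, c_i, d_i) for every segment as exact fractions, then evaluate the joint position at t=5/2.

  seg 0: a=1 b=29/15 c=0 d=-7/30
  seg 1: a=3 b=-13/15 c=-7/5 d=13/24
  seg 2: a=0 b=1/30 c=37/20 d=-37/120
S(5/2) = 731/320

Δ: Δ0=1, Δ1=-3/2, Δ2=5/2
row 1: diag=8, rhs=-15; c'=1/4, d'=-15/8
row 2: denom=8−2·1/4=15/2; d'=(24−2·-15/8)/(15/2)=37/10
back: M2=37/10
back: M1=-15/8−1/4·37/10=-14/5
M: M0=0, M1=-14/5, M2=37/10, M3=0
seg 0: a=1, c=M0/2=0, d=(M1−M0)/(6·2)=-7/30, b=Δ0−h0·(2M0+M1)/6=29/15
seg 1: a=3, c=M1/2=-7/5, d=(M2−M1)/(6·2)=13/24, b=Δ1−h1·(2M1+M2)/6=-13/15
seg 2: a=0, c=M2/2=37/20, d=(M3−M2)/(6·2)=-37/120, b=Δ2−h2·(2M2+M3)/6=1/30
t_q=5/2 → seg 1, τ=1/2; S=3+-13/15·τ+-7/5·τ²+13/24·τ³=731/320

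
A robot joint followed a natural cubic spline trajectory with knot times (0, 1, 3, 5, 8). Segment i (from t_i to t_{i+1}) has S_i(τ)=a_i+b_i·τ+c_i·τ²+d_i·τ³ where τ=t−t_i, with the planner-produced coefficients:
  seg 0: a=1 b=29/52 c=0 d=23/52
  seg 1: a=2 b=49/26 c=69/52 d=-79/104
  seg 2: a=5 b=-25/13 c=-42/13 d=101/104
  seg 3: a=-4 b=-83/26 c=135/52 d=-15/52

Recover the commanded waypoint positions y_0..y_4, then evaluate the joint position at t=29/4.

y_0 = S_0(0) = a_0 = 1
y_1 = S_1(0) = a_1 = 2
y_2 = S_2(0) = a_2 = 5
y_3 = S_3(0) = a_3 = -4
y_4 = S_3(3) = 2
t_q=29/4 is in segment 3 (τ=9/4); S_3(τ)=-4411/3328

y_0=1 y_1=2 y_2=5 y_3=-4 y_4=2
S(29/4) = -4411/3328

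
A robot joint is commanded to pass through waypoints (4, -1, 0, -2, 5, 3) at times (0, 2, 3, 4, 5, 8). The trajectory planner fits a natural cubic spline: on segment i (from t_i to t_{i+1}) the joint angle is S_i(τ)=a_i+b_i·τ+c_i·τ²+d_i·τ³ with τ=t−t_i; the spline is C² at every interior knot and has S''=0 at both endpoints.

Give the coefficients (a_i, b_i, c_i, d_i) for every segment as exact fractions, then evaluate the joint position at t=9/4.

  seg 0: a=4 b=-2417/570 c=0 d=124/285
  seg 1: a=-1 b=559/570 c=248/95 d=-1477/570
  seg 2: a=0 b=-448/285 c=-981/190 d=2699/570
  seg 3: a=-2 b=263/114 c=859/95 d=-2479/570
  seg 4: a=5 b=2093/285 c=-761/190 d=761/1710
S(9/4) = -7687/12160

Δ: Δ0=-5/2, Δ1=1, Δ2=-2, Δ3=7, Δ4=-2/3
row 1: diag=6, rhs=21; c'=1/6, d'=7/2
row 2: denom=4−1·1/6=23/6; d'=(-18−1·7/2)/(23/6)=-129/23
row 3: denom=4−1·6/23=86/23; d'=(54−1·-129/23)/(86/23)=1371/86
row 4: denom=8−1·23/86=665/86; d'=(-46−1·1371/86)/(665/86)=-761/95
back: M4=-761/95
back: M3=1371/86−23/86·-761/95=1718/95
back: M2=-129/23−6/23·1718/95=-981/95
back: M1=7/2−1/6·-981/95=496/95
M: M0=0, M1=496/95, M2=-981/95, M3=1718/95, M4=-761/95, M5=0
seg 0: a=4, c=M0/2=0, d=(M1−M0)/(6·2)=124/285, b=Δ0−h0·(2M0+M1)/6=-2417/570
seg 1: a=-1, c=M1/2=248/95, d=(M2−M1)/(6·1)=-1477/570, b=Δ1−h1·(2M1+M2)/6=559/570
seg 2: a=0, c=M2/2=-981/190, d=(M3−M2)/(6·1)=2699/570, b=Δ2−h2·(2M2+M3)/6=-448/285
seg 3: a=-2, c=M3/2=859/95, d=(M4−M3)/(6·1)=-2479/570, b=Δ3−h3·(2M3+M4)/6=263/114
seg 4: a=5, c=M4/2=-761/190, d=(M5−M4)/(6·3)=761/1710, b=Δ4−h4·(2M4+M5)/6=2093/285
t_q=9/4 → seg 1, τ=1/4; S=-1+559/570·τ+248/95·τ²+-1477/570·τ³=-7687/12160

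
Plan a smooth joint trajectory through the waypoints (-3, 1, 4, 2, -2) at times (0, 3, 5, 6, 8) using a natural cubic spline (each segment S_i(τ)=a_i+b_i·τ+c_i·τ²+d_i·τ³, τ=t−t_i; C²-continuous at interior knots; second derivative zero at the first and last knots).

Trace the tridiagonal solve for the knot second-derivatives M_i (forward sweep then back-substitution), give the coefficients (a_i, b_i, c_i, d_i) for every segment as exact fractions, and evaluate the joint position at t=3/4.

  seg 0: a=-3 b=1747/1956 c=0 d=287/5868
  seg 1: a=1 b=2165/978 c=287/652 d=-1559/3912
  seg 2: a=4 b=-395/489 c=-318/163 d=371/489
  seg 3: a=2 b=-1190/489 c=53/163 d=-53/978
S(3/4) = -96371/41728

Δ: Δ0=4/3, Δ1=3/2, Δ2=-2, Δ3=-2
row 1: diag=10, rhs=1; c'=1/5, d'=1/10
row 2: denom=6−2·1/5=28/5; d'=(-21−2·1/10)/(28/5)=-53/14
row 3: denom=6−1·5/28=163/28; d'=(0−1·-53/14)/(163/28)=106/163
back: M3=106/163
back: M2=-53/14−5/28·106/163=-636/163
back: M1=1/10−1/5·-636/163=287/326
M: M0=0, M1=287/326, M2=-636/163, M3=106/163, M4=0
seg 0: a=-3, c=M0/2=0, d=(M1−M0)/(6·3)=287/5868, b=Δ0−h0·(2M0+M1)/6=1747/1956
seg 1: a=1, c=M1/2=287/652, d=(M2−M1)/(6·2)=-1559/3912, b=Δ1−h1·(2M1+M2)/6=2165/978
seg 2: a=4, c=M2/2=-318/163, d=(M3−M2)/(6·1)=371/489, b=Δ2−h2·(2M2+M3)/6=-395/489
seg 3: a=2, c=M3/2=53/163, d=(M4−M3)/(6·2)=-53/978, b=Δ3−h3·(2M3+M4)/6=-1190/489
t_q=3/4 → seg 0, τ=3/4; S=-3+1747/1956·τ+0·τ²+287/5868·τ³=-96371/41728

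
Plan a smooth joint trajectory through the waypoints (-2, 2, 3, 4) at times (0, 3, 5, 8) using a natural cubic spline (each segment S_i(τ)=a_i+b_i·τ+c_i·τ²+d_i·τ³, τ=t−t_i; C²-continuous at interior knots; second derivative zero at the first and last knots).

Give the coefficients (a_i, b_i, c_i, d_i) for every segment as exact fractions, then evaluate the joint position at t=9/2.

Δ: Δ0=4/3, Δ1=1/2, Δ2=1/3
row 1: diag=10, rhs=-5; c'=1/5, d'=-1/2
row 2: denom=10−2·1/5=48/5; d'=(-1−2·-1/2)/(48/5)=0
back: M2=0
back: M1=-1/2−1/5·0=-1/2
M: M0=0, M1=-1/2, M2=0, M3=0
seg 0: a=-2, c=M0/2=0, d=(M1−M0)/(6·3)=-1/36, b=Δ0−h0·(2M0+M1)/6=19/12
seg 1: a=2, c=M1/2=-1/4, d=(M2−M1)/(6·2)=1/24, b=Δ1−h1·(2M1+M2)/6=5/6
seg 2: a=3, c=M2/2=0, d=(M3−M2)/(6·3)=0, b=Δ2−h2·(2M2+M3)/6=1/3
t_q=9/2 → seg 1, τ=3/2; S=2+5/6·τ+-1/4·τ²+1/24·τ³=181/64

  seg 0: a=-2 b=19/12 c=0 d=-1/36
  seg 1: a=2 b=5/6 c=-1/4 d=1/24
  seg 2: a=3 b=1/3 c=0 d=0
S(9/2) = 181/64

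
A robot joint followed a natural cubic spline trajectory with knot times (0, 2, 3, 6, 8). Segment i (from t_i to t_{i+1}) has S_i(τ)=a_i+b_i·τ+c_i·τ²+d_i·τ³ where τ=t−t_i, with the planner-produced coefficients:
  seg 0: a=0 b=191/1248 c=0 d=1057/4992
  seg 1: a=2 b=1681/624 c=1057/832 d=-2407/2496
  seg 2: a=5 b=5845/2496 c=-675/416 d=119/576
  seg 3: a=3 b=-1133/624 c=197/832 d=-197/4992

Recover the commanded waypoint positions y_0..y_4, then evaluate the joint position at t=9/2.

y_0=0 y_1=2 y_2=5 y_3=3 y_4=0
S(9/2) = 37001/6656

y_0 = S_0(0) = a_0 = 0
y_1 = S_1(0) = a_1 = 2
y_2 = S_2(0) = a_2 = 5
y_3 = S_3(0) = a_3 = 3
y_4 = S_3(2) = 0
t_q=9/2 is in segment 2 (τ=3/2); S_2(τ)=37001/6656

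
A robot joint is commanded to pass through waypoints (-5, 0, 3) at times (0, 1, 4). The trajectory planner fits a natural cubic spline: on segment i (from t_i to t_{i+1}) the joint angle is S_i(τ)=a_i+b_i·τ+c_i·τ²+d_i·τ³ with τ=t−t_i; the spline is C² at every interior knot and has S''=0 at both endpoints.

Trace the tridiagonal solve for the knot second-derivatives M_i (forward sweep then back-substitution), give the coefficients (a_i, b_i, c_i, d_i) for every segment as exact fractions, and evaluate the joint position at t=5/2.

Δ: Δ0=5, Δ1=1
row 1: diag=8, rhs=-24; c'=3/8, d'=-3
back: M1=-3
M: M0=0, M1=-3, M2=0
seg 0: a=-5, c=M0/2=0, d=(M1−M0)/(6·1)=-1/2, b=Δ0−h0·(2M0+M1)/6=11/2
seg 1: a=0, c=M1/2=-3/2, d=(M2−M1)/(6·3)=1/6, b=Δ1−h1·(2M1+M2)/6=4
t_q=5/2 → seg 1, τ=3/2; S=0+4·τ+-3/2·τ²+1/6·τ³=51/16

  seg 0: a=-5 b=11/2 c=0 d=-1/2
  seg 1: a=0 b=4 c=-3/2 d=1/6
S(5/2) = 51/16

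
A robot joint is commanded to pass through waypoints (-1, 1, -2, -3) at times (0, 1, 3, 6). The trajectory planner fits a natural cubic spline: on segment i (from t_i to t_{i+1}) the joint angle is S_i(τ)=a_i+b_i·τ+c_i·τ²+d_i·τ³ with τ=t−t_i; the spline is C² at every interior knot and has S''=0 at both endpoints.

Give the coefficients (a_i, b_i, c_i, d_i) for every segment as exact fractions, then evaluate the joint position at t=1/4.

Δ: Δ0=2, Δ1=-3/2, Δ2=-1/3
row 1: diag=6, rhs=-21; c'=1/3, d'=-7/2
row 2: denom=10−2·1/3=28/3; d'=(7−2·-7/2)/(28/3)=3/2
back: M2=3/2
back: M1=-7/2−1/3·3/2=-4
M: M0=0, M1=-4, M2=3/2, M3=0
seg 0: a=-1, c=M0/2=0, d=(M1−M0)/(6·1)=-2/3, b=Δ0−h0·(2M0+M1)/6=8/3
seg 1: a=1, c=M1/2=-2, d=(M2−M1)/(6·2)=11/24, b=Δ1−h1·(2M1+M2)/6=2/3
seg 2: a=-2, c=M2/2=3/4, d=(M3−M2)/(6·3)=-1/12, b=Δ2−h2·(2M2+M3)/6=-11/6
t_q=1/4 → seg 0, τ=1/4; S=-1+8/3·τ+0·τ²+-2/3·τ³=-11/32

  seg 0: a=-1 b=8/3 c=0 d=-2/3
  seg 1: a=1 b=2/3 c=-2 d=11/24
  seg 2: a=-2 b=-11/6 c=3/4 d=-1/12
S(1/4) = -11/32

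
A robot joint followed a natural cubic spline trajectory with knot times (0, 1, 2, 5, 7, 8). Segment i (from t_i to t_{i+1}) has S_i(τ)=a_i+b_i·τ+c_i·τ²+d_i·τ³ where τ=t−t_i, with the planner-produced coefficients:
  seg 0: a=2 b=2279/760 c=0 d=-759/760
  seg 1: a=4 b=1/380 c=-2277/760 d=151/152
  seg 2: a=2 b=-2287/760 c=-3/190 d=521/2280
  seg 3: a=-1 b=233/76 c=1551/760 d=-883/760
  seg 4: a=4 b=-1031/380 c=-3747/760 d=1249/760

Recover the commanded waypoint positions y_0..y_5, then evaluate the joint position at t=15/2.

y_0 = S_0(0) = a_0 = 2
y_1 = S_1(0) = a_1 = 4
y_2 = S_2(0) = a_2 = 2
y_3 = S_3(0) = a_3 = -1
y_4 = S_4(0) = a_4 = 4
y_5 = S_4(1) = -2
t_q=15/2 is in segment 4 (τ=1/2); S_4(τ)=9827/6080

y_0=2 y_1=4 y_2=2 y_3=-1 y_4=4 y_5=-2
S(15/2) = 9827/6080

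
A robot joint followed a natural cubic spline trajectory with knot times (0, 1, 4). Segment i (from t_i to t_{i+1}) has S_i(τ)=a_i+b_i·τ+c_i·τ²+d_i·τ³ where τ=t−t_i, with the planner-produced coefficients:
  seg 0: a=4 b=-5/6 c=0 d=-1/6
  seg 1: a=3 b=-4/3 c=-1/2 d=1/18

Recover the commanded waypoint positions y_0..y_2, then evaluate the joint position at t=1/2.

y_0 = S_0(0) = a_0 = 4
y_1 = S_1(0) = a_1 = 3
y_2 = S_1(3) = -4
t_q=1/2 is in segment 0 (τ=1/2); S_0(τ)=57/16

y_0=4 y_1=3 y_2=-4
S(1/2) = 57/16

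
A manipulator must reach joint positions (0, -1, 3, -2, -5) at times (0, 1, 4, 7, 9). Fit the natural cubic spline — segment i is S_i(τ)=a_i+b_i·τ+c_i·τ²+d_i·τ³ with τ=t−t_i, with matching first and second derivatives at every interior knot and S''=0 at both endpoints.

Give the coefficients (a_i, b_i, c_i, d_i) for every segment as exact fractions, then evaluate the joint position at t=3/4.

  seg 0: a=0 b=-2297/1596 c=0 d=701/1596
  seg 1: a=-1 b=-97/798 c=701/532 d=-443/1596
  seg 2: a=3 b=463/1596 c=-157/133 d=281/1596
  seg 3: a=-2 b=-1627/798 c=215/532 d=-215/3192
S(3/4) = -4349/4864

Δ: Δ0=-1, Δ1=4/3, Δ2=-5/3, Δ3=-3/2
row 1: diag=8, rhs=14; c'=3/8, d'=7/4
row 2: denom=12−3·3/8=87/8; d'=(-18−3·7/4)/(87/8)=-62/29
row 3: denom=10−3·8/29=266/29; d'=(1−3·-62/29)/(266/29)=215/266
back: M3=215/266
back: M2=-62/29−8/29·215/266=-314/133
back: M1=7/4−3/8·-314/133=701/266
M: M0=0, M1=701/266, M2=-314/133, M3=215/266, M4=0
seg 0: a=0, c=M0/2=0, d=(M1−M0)/(6·1)=701/1596, b=Δ0−h0·(2M0+M1)/6=-2297/1596
seg 1: a=-1, c=M1/2=701/532, d=(M2−M1)/(6·3)=-443/1596, b=Δ1−h1·(2M1+M2)/6=-97/798
seg 2: a=3, c=M2/2=-157/133, d=(M3−M2)/(6·3)=281/1596, b=Δ2−h2·(2M2+M3)/6=463/1596
seg 3: a=-2, c=M3/2=215/532, d=(M4−M3)/(6·2)=-215/3192, b=Δ3−h3·(2M3+M4)/6=-1627/798
t_q=3/4 → seg 0, τ=3/4; S=0+-2297/1596·τ+0·τ²+701/1596·τ³=-4349/4864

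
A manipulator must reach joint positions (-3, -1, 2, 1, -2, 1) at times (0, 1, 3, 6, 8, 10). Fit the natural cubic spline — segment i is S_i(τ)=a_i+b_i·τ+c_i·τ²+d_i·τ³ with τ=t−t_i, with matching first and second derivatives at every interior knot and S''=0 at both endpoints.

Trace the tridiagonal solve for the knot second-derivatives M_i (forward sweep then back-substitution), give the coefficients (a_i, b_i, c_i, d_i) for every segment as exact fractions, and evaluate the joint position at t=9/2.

  seg 0: a=-3 b=2927/1434 c=0 d=-59/1434
  seg 1: a=-1 b=1375/717 c=-59/478 d=-245/5736
  seg 2: a=2 b=1307/1434 c=-363/956 d=-101/8604
  seg 3: a=1 b=-4829/2868 c=-116/239 d=3311/11472
  seg 4: a=-2 b=-116/717 c=2383/1912 d=-2383/11472
S(9/2) = 18915/7648

Δ: Δ0=2, Δ1=3/2, Δ2=-1/3, Δ3=-3/2, Δ4=3/2
row 1: diag=6, rhs=-3; c'=1/3, d'=-1/2
row 2: denom=10−2·1/3=28/3; d'=(-11−2·-1/2)/(28/3)=-15/14
row 3: denom=10−3·9/28=253/28; d'=(-7−3·-15/14)/(253/28)=-106/253
row 4: denom=8−2·56/253=1912/253; d'=(18−2·-106/253)/(1912/253)=2383/956
back: M4=2383/956
back: M3=-106/253−56/253·2383/956=-232/239
back: M2=-15/14−9/28·-232/239=-363/478
back: M1=-1/2−1/3·-363/478=-59/239
M: M0=0, M1=-59/239, M2=-363/478, M3=-232/239, M4=2383/956, M5=0
seg 0: a=-3, c=M0/2=0, d=(M1−M0)/(6·1)=-59/1434, b=Δ0−h0·(2M0+M1)/6=2927/1434
seg 1: a=-1, c=M1/2=-59/478, d=(M2−M1)/(6·2)=-245/5736, b=Δ1−h1·(2M1+M2)/6=1375/717
seg 2: a=2, c=M2/2=-363/956, d=(M3−M2)/(6·3)=-101/8604, b=Δ2−h2·(2M2+M3)/6=1307/1434
seg 3: a=1, c=M3/2=-116/239, d=(M4−M3)/(6·2)=3311/11472, b=Δ3−h3·(2M3+M4)/6=-4829/2868
seg 4: a=-2, c=M4/2=2383/1912, d=(M5−M4)/(6·2)=-2383/11472, b=Δ4−h4·(2M4+M5)/6=-116/717
t_q=9/2 → seg 2, τ=3/2; S=2+1307/1434·τ+-363/956·τ²+-101/8604·τ³=18915/7648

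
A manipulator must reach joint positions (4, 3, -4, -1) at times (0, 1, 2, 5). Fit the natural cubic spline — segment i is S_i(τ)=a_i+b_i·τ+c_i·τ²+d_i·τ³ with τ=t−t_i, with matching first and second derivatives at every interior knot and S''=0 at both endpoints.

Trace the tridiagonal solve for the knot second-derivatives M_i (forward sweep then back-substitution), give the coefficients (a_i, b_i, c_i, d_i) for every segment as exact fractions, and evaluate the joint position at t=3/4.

Δ: Δ0=-1, Δ1=-7, Δ2=1
row 1: diag=4, rhs=-36; c'=1/4, d'=-9
row 2: denom=8−1·1/4=31/4; d'=(48−1·-9)/(31/4)=228/31
back: M2=228/31
back: M1=-9−1/4·228/31=-336/31
M: M0=0, M1=-336/31, M2=228/31, M3=0
seg 0: a=4, c=M0/2=0, d=(M1−M0)/(6·1)=-56/31, b=Δ0−h0·(2M0+M1)/6=25/31
seg 1: a=3, c=M1/2=-168/31, d=(M2−M1)/(6·1)=94/31, b=Δ1−h1·(2M1+M2)/6=-143/31
seg 2: a=-4, c=M2/2=114/31, d=(M3−M2)/(6·3)=-38/93, b=Δ2−h2·(2M2+M3)/6=-197/31
t_q=3/4 → seg 0, τ=3/4; S=4+25/31·τ+0·τ²+-56/31·τ³=953/248

  seg 0: a=4 b=25/31 c=0 d=-56/31
  seg 1: a=3 b=-143/31 c=-168/31 d=94/31
  seg 2: a=-4 b=-197/31 c=114/31 d=-38/93
S(3/4) = 953/248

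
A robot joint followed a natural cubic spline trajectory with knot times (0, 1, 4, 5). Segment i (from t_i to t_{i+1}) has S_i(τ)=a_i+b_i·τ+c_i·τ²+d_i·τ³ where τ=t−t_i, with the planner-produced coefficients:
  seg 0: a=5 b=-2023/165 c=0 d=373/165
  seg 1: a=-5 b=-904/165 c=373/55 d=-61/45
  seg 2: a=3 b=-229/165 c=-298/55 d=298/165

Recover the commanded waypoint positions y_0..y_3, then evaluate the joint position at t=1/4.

y_0=5 y_1=-5 y_2=3 y_3=-2
S(1/4) = 1387/704

y_0 = S_0(0) = a_0 = 5
y_1 = S_1(0) = a_1 = -5
y_2 = S_2(0) = a_2 = 3
y_3 = S_2(1) = -2
t_q=1/4 is in segment 0 (τ=1/4); S_0(τ)=1387/704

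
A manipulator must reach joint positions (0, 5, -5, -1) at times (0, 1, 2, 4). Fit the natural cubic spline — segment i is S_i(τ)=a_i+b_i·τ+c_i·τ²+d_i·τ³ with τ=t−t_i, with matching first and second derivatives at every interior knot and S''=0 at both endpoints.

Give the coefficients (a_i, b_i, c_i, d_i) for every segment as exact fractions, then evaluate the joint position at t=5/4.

  seg 0: a=0 b=217/23 c=0 d=-102/23
  seg 1: a=5 b=-89/23 c=-306/23 d=165/23
  seg 2: a=-5 b=-206/23 c=189/23 d=-63/46
S(5/4) = 4877/1472

Δ: Δ0=5, Δ1=-10, Δ2=2
row 1: diag=4, rhs=-90; c'=1/4, d'=-45/2
row 2: denom=6−1·1/4=23/4; d'=(72−1·-45/2)/(23/4)=378/23
back: M2=378/23
back: M1=-45/2−1/4·378/23=-612/23
M: M0=0, M1=-612/23, M2=378/23, M3=0
seg 0: a=0, c=M0/2=0, d=(M1−M0)/(6·1)=-102/23, b=Δ0−h0·(2M0+M1)/6=217/23
seg 1: a=5, c=M1/2=-306/23, d=(M2−M1)/(6·1)=165/23, b=Δ1−h1·(2M1+M2)/6=-89/23
seg 2: a=-5, c=M2/2=189/23, d=(M3−M2)/(6·2)=-63/46, b=Δ2−h2·(2M2+M3)/6=-206/23
t_q=5/4 → seg 1, τ=1/4; S=5+-89/23·τ+-306/23·τ²+165/23·τ³=4877/1472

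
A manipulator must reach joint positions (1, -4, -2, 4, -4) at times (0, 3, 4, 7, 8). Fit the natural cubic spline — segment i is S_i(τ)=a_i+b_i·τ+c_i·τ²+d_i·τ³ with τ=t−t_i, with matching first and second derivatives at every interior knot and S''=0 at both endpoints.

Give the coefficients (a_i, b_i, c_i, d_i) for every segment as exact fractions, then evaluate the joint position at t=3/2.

Δ: Δ0=-5/3, Δ1=2, Δ2=2, Δ3=-8
row 1: diag=8, rhs=22; c'=1/8, d'=11/4
row 2: denom=8−1·1/8=63/8; d'=(0−1·11/4)/(63/8)=-22/63
row 3: denom=8−3·8/21=48/7; d'=(-60−3·-22/63)/(48/7)=-619/72
back: M3=-619/72
back: M2=-22/63−8/21·-619/72=79/27
back: M1=11/4−1/8·79/27=515/216
M: M0=0, M1=515/216, M2=79/27, M3=-619/72, M4=0
seg 0: a=1, c=M0/2=0, d=(M1−M0)/(6·3)=515/3888, b=Δ0−h0·(2M0+M1)/6=-1235/432
seg 1: a=-4, c=M1/2=515/432, d=(M2−M1)/(6·1)=13/144, b=Δ1−h1·(2M1+M2)/6=155/216
seg 2: a=-2, c=M2/2=79/54, d=(M3−M2)/(6·3)=-2489/3888, b=Δ2−h2·(2M2+M3)/6=1457/432
seg 3: a=4, c=M3/2=-619/144, d=(M4−M3)/(6·1)=619/432, b=Δ3−h3·(2M3+M4)/6=-1109/216
t_q=3/2 → seg 0, τ=3/2; S=1+-1235/432·τ+0·τ²+515/3888·τ³=-1091/384

  seg 0: a=1 b=-1235/432 c=0 d=515/3888
  seg 1: a=-4 b=155/216 c=515/432 d=13/144
  seg 2: a=-2 b=1457/432 c=79/54 d=-2489/3888
  seg 3: a=4 b=-1109/216 c=-619/144 d=619/432
S(3/2) = -1091/384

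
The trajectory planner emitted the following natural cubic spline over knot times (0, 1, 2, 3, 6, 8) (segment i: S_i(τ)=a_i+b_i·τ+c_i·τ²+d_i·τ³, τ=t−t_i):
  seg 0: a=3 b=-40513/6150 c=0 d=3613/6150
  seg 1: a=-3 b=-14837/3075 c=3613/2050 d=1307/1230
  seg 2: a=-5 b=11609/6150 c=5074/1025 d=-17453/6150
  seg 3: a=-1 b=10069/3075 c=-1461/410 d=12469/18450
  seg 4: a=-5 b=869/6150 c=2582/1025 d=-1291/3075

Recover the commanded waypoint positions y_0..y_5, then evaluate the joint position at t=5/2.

y_0 = S_0(0) = a_0 = 3
y_1 = S_1(0) = a_1 = -3
y_2 = S_2(0) = a_2 = -5
y_3 = S_3(0) = a_3 = -1
y_4 = S_4(0) = a_4 = -5
y_5 = S_4(2) = 2
t_q=5/2 is in segment 2 (τ=1/2); S_2(τ)=-52043/16400

y_0=3 y_1=-3 y_2=-5 y_3=-1 y_4=-5 y_5=2
S(5/2) = -52043/16400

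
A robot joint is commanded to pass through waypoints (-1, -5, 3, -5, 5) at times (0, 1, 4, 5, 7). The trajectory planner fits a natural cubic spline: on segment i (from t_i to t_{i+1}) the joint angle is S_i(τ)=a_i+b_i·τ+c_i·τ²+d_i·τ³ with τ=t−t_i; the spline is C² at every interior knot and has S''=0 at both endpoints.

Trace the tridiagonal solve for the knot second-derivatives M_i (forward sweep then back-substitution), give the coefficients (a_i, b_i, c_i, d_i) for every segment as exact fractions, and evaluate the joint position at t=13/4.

  seg 0: a=-1 b=-239/42 c=0 d=71/42
  seg 1: a=-5 b=-13/21 c=71/14 d=-167/126
  seg 2: a=3 b=-251/42 c=-48/7 d=29/6
  seg 3: a=-5 b=-109/21 c=107/14 d=-107/84
S(13/4) = 3749/896

Δ: Δ0=-4, Δ1=8/3, Δ2=-8, Δ3=5
row 1: diag=8, rhs=40; c'=3/8, d'=5
row 2: denom=8−3·3/8=55/8; d'=(-64−3·5)/(55/8)=-632/55
row 3: denom=6−1·8/55=322/55; d'=(78−1·-632/55)/(322/55)=107/7
back: M3=107/7
back: M2=-632/55−8/55·107/7=-96/7
back: M1=5−3/8·-96/7=71/7
M: M0=0, M1=71/7, M2=-96/7, M3=107/7, M4=0
seg 0: a=-1, c=M0/2=0, d=(M1−M0)/(6·1)=71/42, b=Δ0−h0·(2M0+M1)/6=-239/42
seg 1: a=-5, c=M1/2=71/14, d=(M2−M1)/(6·3)=-167/126, b=Δ1−h1·(2M1+M2)/6=-13/21
seg 2: a=3, c=M2/2=-48/7, d=(M3−M2)/(6·1)=29/6, b=Δ2−h2·(2M2+M3)/6=-251/42
seg 3: a=-5, c=M3/2=107/14, d=(M4−M3)/(6·2)=-107/84, b=Δ3−h3·(2M3+M4)/6=-109/21
t_q=13/4 → seg 1, τ=9/4; S=-5+-13/21·τ+71/14·τ²+-167/126·τ³=3749/896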